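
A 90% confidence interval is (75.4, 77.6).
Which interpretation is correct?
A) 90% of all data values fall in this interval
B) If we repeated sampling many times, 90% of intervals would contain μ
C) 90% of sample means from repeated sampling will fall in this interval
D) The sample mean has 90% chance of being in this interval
B

A) Wrong — a CI is about the parameter μ, not individual data values.
B) Correct — this is the frequentist long-run coverage interpretation.
C) Wrong — coverage applies to intervals containing μ, not to future x̄ values.
D) Wrong — x̄ is observed and sits in the interval by construction.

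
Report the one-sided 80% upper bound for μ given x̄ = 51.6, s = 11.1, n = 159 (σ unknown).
μ ≤ 52.34

Upper bound (one-sided):
t* = 0.844 (one-sided for 80%)
Upper bound = x̄ + t* · s/√n = 51.6 + 0.844 · 11.1/√159 = 52.34

We are 80% confident that μ ≤ 52.34.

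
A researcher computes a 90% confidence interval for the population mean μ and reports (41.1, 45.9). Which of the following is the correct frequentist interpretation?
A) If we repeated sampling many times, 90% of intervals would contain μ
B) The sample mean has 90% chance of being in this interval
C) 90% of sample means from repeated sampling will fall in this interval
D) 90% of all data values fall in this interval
A

A) Correct — this is the frequentist long-run coverage interpretation.
B) Wrong — x̄ is observed and sits in the interval by construction.
C) Wrong — coverage applies to intervals containing μ, not to future x̄ values.
D) Wrong — a CI is about the parameter μ, not individual data values.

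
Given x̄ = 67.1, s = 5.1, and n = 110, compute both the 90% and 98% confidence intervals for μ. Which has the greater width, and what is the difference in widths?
98% CI is wider by 0.69

df = 109
90% CI: t* = 1.659, (66.29, 67.91), width = 2 · t* · s/√n = 1.61
98% CI: t* = 2.361, (65.95, 68.25), width = 2 · t* · s/√n = 2.30

The 98% CI is wider by 2.30 - 1.61 = 0.69.
Higher confidence requires a wider interval.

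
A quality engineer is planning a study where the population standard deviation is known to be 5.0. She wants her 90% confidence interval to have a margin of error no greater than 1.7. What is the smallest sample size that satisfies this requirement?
n ≥ 24

For margin E ≤ 1.7:
n ≥ (z* · σ / E)²
n ≥ (1.645 · 5.0 / 1.7)²
n ≥ 23.41

Minimum n = 24 (rounding up)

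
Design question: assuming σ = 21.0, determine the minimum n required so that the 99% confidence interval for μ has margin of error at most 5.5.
n ≥ 97

For margin E ≤ 5.5:
n ≥ (z* · σ / E)²
n ≥ (2.576 · 21.0 / 5.5)²
n ≥ 96.74

Minimum n = 97 (rounding up)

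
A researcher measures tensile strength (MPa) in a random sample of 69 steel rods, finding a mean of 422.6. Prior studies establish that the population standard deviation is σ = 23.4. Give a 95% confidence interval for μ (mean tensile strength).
(417.08, 428.12)

z-interval (σ known):
z* = 1.960 for 95% confidence

Margin of error = z* · σ/√n = 1.960 · 23.4/√69 = 5.52

CI: (422.6 - 5.52, 422.6 + 5.52) = (417.08, 428.12)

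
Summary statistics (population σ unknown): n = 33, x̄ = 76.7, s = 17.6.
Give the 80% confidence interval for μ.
(72.69, 80.71)

t-interval (σ unknown):
df = n - 1 = 32
t* = 1.309 for 80% confidence

Margin of error = t* · s/√n = 1.309 · 17.6/√33 = 4.01

CI: (72.69, 80.71)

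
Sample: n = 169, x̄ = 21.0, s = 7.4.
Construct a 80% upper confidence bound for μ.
μ ≤ 21.48

Upper bound (one-sided):
t* = 0.844 (one-sided for 80%)
Upper bound = x̄ + t* · s/√n = 21.0 + 0.844 · 7.4/√169 = 21.48

We are 80% confident that μ ≤ 21.48.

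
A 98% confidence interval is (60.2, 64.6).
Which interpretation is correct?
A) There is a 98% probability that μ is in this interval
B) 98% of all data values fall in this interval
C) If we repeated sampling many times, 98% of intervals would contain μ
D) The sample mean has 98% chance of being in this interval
C

A) Wrong — μ is fixed; the randomness lives in the interval, not in μ.
B) Wrong — a CI is about the parameter μ, not individual data values.
C) Correct — this is the frequentist long-run coverage interpretation.
D) Wrong — x̄ is observed and sits in the interval by construction.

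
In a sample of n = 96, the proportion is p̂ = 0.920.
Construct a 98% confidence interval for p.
(0.856, 0.984)

Proportion CI:
SE = √(p̂(1-p̂)/n) = √(0.920 · 0.080 / 96) = 0.02769

z* = 2.326
Margin = z* · SE = 2.326 · 0.02769 = 0.0644

CI: 0.920 ± 0.0644 = (0.856, 0.984)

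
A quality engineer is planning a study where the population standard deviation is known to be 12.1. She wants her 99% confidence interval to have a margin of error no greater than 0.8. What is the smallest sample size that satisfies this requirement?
n ≥ 1519

For margin E ≤ 0.8:
n ≥ (z* · σ / E)²
n ≥ (2.576 · 12.1 / 0.8)²
n ≥ 1518.04

Minimum n = 1519 (rounding up)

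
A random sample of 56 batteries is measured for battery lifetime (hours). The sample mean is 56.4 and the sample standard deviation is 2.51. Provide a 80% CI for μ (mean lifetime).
(55.96, 56.84)

t-interval (σ unknown):
df = n - 1 = 55
t* = 1.297 for 80% confidence

Margin of error = t* · s/√n = 1.297 · 2.51/√56 = 0.44

CI: (55.96, 56.84)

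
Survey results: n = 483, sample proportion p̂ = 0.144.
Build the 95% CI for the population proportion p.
(0.113, 0.175)

Proportion CI:
SE = √(p̂(1-p̂)/n) = √(0.144 · 0.856 / 483) = 0.01598

z* = 1.960
Margin = z* · SE = 1.960 · 0.01598 = 0.0313

CI: 0.144 ± 0.0313 = (0.113, 0.175)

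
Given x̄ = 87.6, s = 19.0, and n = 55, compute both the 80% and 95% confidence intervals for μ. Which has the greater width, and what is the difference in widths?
95% CI is wider by 3.62

df = 54
80% CI: t* = 1.297, (84.28, 90.92), width = 2 · t* · s/√n = 6.65
95% CI: t* = 2.005, (82.46, 92.74), width = 2 · t* · s/√n = 10.27

The 95% CI is wider by 10.27 - 6.65 = 3.62.
Higher confidence requires a wider interval.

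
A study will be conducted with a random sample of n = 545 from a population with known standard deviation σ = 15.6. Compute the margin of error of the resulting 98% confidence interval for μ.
Margin of error = 1.55

Margin of error = z* · σ/√n
= 2.326 · 15.6/√545
= 2.326 · 15.6/23.3452
= 1.55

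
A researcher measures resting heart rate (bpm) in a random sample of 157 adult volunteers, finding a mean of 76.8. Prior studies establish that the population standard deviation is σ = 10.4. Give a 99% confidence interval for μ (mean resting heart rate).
(74.66, 78.94)

z-interval (σ known):
z* = 2.576 for 99% confidence

Margin of error = z* · σ/√n = 2.576 · 10.4/√157 = 2.14

CI: (76.8 - 2.14, 76.8 + 2.14) = (74.66, 78.94)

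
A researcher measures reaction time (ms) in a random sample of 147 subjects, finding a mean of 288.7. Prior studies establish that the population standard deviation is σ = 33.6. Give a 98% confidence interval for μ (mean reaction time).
(282.25, 295.15)

z-interval (σ known):
z* = 2.326 for 98% confidence

Margin of error = z* · σ/√n = 2.326 · 33.6/√147 = 6.45

CI: (288.7 - 6.45, 288.7 + 6.45) = (282.25, 295.15)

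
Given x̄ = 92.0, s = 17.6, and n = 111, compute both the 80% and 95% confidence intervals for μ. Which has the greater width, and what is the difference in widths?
95% CI is wider by 2.31

df = 110
80% CI: t* = 1.289, (89.85, 94.15), width = 2 · t* · s/√n = 4.31
95% CI: t* = 1.982, (88.69, 95.31), width = 2 · t* · s/√n = 6.62

The 95% CI is wider by 6.62 - 4.31 = 2.31.
Higher confidence requires a wider interval.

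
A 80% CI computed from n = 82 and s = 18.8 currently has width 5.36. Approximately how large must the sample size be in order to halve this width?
n ≈ 328

CI width ∝ 1/√n
To reduce width by factor 2, need √n to grow by 2 → need 2² = 4 times as many samples.

Current: n = 82, width = 5.36
New: n = 328, width ≈ 2.67

Width reduced by factor of 5.36/2.67 = 2.01.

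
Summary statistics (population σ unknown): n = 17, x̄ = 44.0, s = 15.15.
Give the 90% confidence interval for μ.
(37.58, 50.42)

t-interval (σ unknown):
df = n - 1 = 16
t* = 1.746 for 90% confidence

Margin of error = t* · s/√n = 1.746 · 15.15/√17 = 6.42

CI: (37.58, 50.42)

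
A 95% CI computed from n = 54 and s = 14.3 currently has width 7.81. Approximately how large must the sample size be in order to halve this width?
n ≈ 216

CI width ∝ 1/√n
To reduce width by factor 2, need √n to grow by 2 → need 2² = 4 times as many samples.

Current: n = 54, width = 7.81
New: n = 216, width ≈ 3.84

Width reduced by factor of 7.81/3.84 = 2.03.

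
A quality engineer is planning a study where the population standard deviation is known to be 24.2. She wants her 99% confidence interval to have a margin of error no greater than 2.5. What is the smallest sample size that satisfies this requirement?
n ≥ 622

For margin E ≤ 2.5:
n ≥ (z* · σ / E)²
n ≥ (2.576 · 24.2 / 2.5)²
n ≥ 621.79

Minimum n = 622 (rounding up)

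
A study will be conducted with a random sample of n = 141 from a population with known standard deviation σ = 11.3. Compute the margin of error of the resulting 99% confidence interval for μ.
Margin of error = 2.45

Margin of error = z* · σ/√n
= 2.576 · 11.3/√141
= 2.576 · 11.3/11.8743
= 2.45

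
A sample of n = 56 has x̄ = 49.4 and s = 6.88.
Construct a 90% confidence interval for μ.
(47.86, 50.94)

t-interval (σ unknown):
df = n - 1 = 55
t* = 1.673 for 90% confidence

Margin of error = t* · s/√n = 1.673 · 6.88/√56 = 1.54

CI: (47.86, 50.94)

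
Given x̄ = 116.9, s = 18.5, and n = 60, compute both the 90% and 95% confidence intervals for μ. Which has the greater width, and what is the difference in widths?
95% CI is wider by 1.58

df = 59
90% CI: t* = 1.671, (112.91, 120.89), width = 2 · t* · s/√n = 7.98
95% CI: t* = 2.001, (112.12, 121.68), width = 2 · t* · s/√n = 9.56

The 95% CI is wider by 9.56 - 7.98 = 1.58.
Higher confidence requires a wider interval.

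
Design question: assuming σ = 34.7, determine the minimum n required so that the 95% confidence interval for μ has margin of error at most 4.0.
n ≥ 290

For margin E ≤ 4.0:
n ≥ (z* · σ / E)²
n ≥ (1.960 · 34.7 / 4.0)²
n ≥ 289.10

Minimum n = 290 (rounding up)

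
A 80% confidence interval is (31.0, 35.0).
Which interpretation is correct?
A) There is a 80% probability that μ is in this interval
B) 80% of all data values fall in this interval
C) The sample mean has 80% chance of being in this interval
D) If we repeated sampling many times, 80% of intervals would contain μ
D

A) Wrong — μ is fixed; the randomness lives in the interval, not in μ.
B) Wrong — a CI is about the parameter μ, not individual data values.
C) Wrong — x̄ is observed and sits in the interval by construction.
D) Correct — this is the frequentist long-run coverage interpretation.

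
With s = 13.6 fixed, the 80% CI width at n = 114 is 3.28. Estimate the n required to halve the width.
n ≈ 456

CI width ∝ 1/√n
To reduce width by factor 2, need √n to grow by 2 → need 2² = 4 times as many samples.

Current: n = 114, width = 3.28
New: n = 456, width ≈ 1.63

Width reduced by factor of 3.28/1.63 = 2.01.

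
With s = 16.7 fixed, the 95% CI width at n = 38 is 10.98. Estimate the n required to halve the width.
n ≈ 152

CI width ∝ 1/√n
To reduce width by factor 2, need √n to grow by 2 → need 2² = 4 times as many samples.

Current: n = 38, width = 10.98
New: n = 152, width ≈ 5.35

Width reduced by factor of 10.98/5.35 = 2.05.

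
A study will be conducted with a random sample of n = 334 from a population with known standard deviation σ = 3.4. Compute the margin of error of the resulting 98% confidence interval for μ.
Margin of error = 0.43

Margin of error = z* · σ/√n
= 2.326 · 3.4/√334
= 2.326 · 3.4/18.2757
= 0.43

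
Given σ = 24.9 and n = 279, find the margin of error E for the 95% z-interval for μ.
Margin of error = 2.92

Margin of error = z* · σ/√n
= 1.960 · 24.9/√279
= 1.960 · 24.9/16.7033
= 2.92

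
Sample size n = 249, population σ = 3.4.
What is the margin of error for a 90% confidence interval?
Margin of error = 0.35

Margin of error = z* · σ/√n
= 1.645 · 3.4/√249
= 1.645 · 3.4/15.7797
= 0.35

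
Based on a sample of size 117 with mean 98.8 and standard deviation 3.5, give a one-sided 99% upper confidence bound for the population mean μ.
μ ≤ 99.56

Upper bound (one-sided):
t* = 2.359 (one-sided for 99%)
Upper bound = x̄ + t* · s/√n = 98.8 + 2.359 · 3.5/√117 = 99.56

We are 99% confident that μ ≤ 99.56.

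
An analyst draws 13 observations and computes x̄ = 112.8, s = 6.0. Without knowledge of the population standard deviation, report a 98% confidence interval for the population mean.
(108.34, 117.26)

t-interval (σ unknown):
df = n - 1 = 12
t* = 2.681 for 98% confidence

Margin of error = t* · s/√n = 2.681 · 6.0/√13 = 4.46

CI: (108.34, 117.26)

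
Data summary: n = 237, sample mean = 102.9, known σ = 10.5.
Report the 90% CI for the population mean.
(101.78, 104.02)

z-interval (σ known):
z* = 1.645 for 90% confidence

Margin of error = z* · σ/√n = 1.645 · 10.5/√237 = 1.12

CI: (102.9 - 1.12, 102.9 + 1.12) = (101.78, 104.02)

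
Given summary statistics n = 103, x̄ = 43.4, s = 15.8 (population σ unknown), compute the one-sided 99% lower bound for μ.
μ ≥ 39.72

Lower bound (one-sided):
t* = 2.363 (one-sided for 99%)
Lower bound = x̄ - t* · s/√n = 43.4 - 2.363 · 15.8/√103 = 39.72

We are 99% confident that μ ≥ 39.72.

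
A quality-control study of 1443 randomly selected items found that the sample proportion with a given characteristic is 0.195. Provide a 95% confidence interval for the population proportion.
(0.175, 0.215)

Proportion CI:
SE = √(p̂(1-p̂)/n) = √(0.195 · 0.805 / 1443) = 0.01043

z* = 1.960
Margin = z* · SE = 1.960 · 0.01043 = 0.0204

CI: 0.195 ± 0.0204 = (0.175, 0.215)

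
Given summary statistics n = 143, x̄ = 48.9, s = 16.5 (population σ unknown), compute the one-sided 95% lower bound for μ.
μ ≥ 46.62

Lower bound (one-sided):
t* = 1.656 (one-sided for 95%)
Lower bound = x̄ - t* · s/√n = 48.9 - 1.656 · 16.5/√143 = 46.62

We are 95% confident that μ ≥ 46.62.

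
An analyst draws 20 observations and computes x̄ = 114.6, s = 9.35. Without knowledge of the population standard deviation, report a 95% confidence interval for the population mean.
(110.22, 118.98)

t-interval (σ unknown):
df = n - 1 = 19
t* = 2.093 for 95% confidence

Margin of error = t* · s/√n = 2.093 · 9.35/√20 = 4.38

CI: (110.22, 118.98)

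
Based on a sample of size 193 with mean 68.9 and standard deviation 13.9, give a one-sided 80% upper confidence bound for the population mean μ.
μ ≤ 69.74

Upper bound (one-sided):
t* = 0.843 (one-sided for 80%)
Upper bound = x̄ + t* · s/√n = 68.9 + 0.843 · 13.9/√193 = 69.74

We are 80% confident that μ ≤ 69.74.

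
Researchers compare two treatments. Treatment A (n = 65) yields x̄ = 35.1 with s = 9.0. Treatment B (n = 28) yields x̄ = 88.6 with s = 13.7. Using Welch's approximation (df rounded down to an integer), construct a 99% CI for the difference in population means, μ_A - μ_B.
(-61.15, -45.85)

Difference: x̄₁ - x̄₂ = -53.50
SE = √(s₁²/n₁ + s₂²/n₂) = √(9.0²/65 + 13.7²/28) = 2.8195
df = 37.43 → 37 (Welch–Satterthwaite, rounded down)
t* = 2.715

CI: -53.50 ± 2.715 · 2.8195 = -53.50 ± 7.65 = (-61.15, -45.85)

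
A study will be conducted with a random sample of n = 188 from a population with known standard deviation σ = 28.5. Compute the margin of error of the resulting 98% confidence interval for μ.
Margin of error = 4.83

Margin of error = z* · σ/√n
= 2.326 · 28.5/√188
= 2.326 · 28.5/13.7113
= 4.83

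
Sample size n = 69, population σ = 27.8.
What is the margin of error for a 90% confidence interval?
Margin of error = 5.51

Margin of error = z* · σ/√n
= 1.645 · 27.8/√69
= 1.645 · 27.8/8.3066
= 5.51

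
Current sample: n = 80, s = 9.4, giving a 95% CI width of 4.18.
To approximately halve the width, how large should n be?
n ≈ 320

CI width ∝ 1/√n
To reduce width by factor 2, need √n to grow by 2 → need 2² = 4 times as many samples.

Current: n = 80, width = 4.18
New: n = 320, width ≈ 2.07

Width reduced by factor of 4.18/2.07 = 2.02.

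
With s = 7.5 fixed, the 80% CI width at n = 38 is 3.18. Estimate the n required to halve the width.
n ≈ 152

CI width ∝ 1/√n
To reduce width by factor 2, need √n to grow by 2 → need 2² = 4 times as many samples.

Current: n = 38, width = 3.18
New: n = 152, width ≈ 1.57

Width reduced by factor of 3.18/1.57 = 2.03.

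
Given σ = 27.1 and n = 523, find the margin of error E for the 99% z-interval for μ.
Margin of error = 3.05

Margin of error = z* · σ/√n
= 2.576 · 27.1/√523
= 2.576 · 27.1/22.8692
= 3.05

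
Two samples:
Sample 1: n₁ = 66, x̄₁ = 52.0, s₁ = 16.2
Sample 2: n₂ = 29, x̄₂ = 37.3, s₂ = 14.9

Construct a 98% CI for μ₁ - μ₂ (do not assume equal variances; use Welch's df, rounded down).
(6.54, 22.86)

Difference: x̄₁ - x̄₂ = 14.70
SE = √(s₁²/n₁ + s₂²/n₂) = √(16.2²/66 + 14.9²/29) = 3.4106
df = 57.91 → 57 (Welch–Satterthwaite, rounded down)
t* = 2.394

CI: 14.70 ± 2.394 · 3.4106 = 14.70 ± 8.16 = (6.54, 22.86)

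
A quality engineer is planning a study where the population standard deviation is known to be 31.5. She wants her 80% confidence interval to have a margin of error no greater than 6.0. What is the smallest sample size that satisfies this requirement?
n ≥ 46

For margin E ≤ 6.0:
n ≥ (z* · σ / E)²
n ≥ (1.282 · 31.5 / 6.0)²
n ≥ 45.30

Minimum n = 46 (rounding up)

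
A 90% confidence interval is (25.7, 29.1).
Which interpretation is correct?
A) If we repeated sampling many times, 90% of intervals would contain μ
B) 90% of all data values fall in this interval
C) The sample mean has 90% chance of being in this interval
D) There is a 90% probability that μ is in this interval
A

A) Correct — this is the frequentist long-run coverage interpretation.
B) Wrong — a CI is about the parameter μ, not individual data values.
C) Wrong — x̄ is observed and sits in the interval by construction.
D) Wrong — μ is fixed; the randomness lives in the interval, not in μ.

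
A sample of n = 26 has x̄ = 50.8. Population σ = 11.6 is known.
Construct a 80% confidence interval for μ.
(47.88, 53.72)

z-interval (σ known):
z* = 1.282 for 80% confidence

Margin of error = z* · σ/√n = 1.282 · 11.6/√26 = 2.92

CI: (50.8 - 2.92, 50.8 + 2.92) = (47.88, 53.72)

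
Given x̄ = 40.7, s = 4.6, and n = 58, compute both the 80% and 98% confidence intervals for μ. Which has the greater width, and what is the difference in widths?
98% CI is wider by 1.32

df = 57
80% CI: t* = 1.297, (39.92, 41.48), width = 2 · t* · s/√n = 1.57
98% CI: t* = 2.394, (39.25, 42.15), width = 2 · t* · s/√n = 2.89

The 98% CI is wider by 2.89 - 1.57 = 1.32.
Higher confidence requires a wider interval.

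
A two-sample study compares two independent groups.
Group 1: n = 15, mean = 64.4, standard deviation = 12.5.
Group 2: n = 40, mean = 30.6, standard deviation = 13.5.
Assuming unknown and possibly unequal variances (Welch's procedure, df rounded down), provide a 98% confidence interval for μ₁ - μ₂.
(24.23, 43.37)

Difference: x̄₁ - x̄₂ = 33.80
SE = √(s₁²/n₁ + s₂²/n₂) = √(12.5²/15 + 13.5²/40) = 3.8695
df = 27.07 → 27 (Welch–Satterthwaite, rounded down)
t* = 2.473

CI: 33.80 ± 2.473 · 3.8695 = 33.80 ± 9.57 = (24.23, 43.37)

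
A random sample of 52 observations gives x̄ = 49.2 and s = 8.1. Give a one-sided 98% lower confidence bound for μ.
μ ≥ 46.83

Lower bound (one-sided):
t* = 2.108 (one-sided for 98%)
Lower bound = x̄ - t* · s/√n = 49.2 - 2.108 · 8.1/√52 = 46.83

We are 98% confident that μ ≥ 46.83.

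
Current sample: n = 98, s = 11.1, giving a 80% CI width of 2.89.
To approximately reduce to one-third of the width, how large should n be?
n ≈ 882

CI width ∝ 1/√n
To reduce width by factor 3, need √n to grow by 3 → need 3² = 9 times as many samples.

Current: n = 98, width = 2.89
New: n = 882, width ≈ 0.96

Width reduced by factor of 2.89/0.96 = 3.01.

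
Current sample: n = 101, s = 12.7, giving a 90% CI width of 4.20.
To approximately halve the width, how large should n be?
n ≈ 404

CI width ∝ 1/√n
To reduce width by factor 2, need √n to grow by 2 → need 2² = 4 times as many samples.

Current: n = 101, width = 4.20
New: n = 404, width ≈ 2.08

Width reduced by factor of 4.20/2.08 = 2.02.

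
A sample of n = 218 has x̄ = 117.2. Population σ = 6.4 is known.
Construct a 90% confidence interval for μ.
(116.49, 117.91)

z-interval (σ known):
z* = 1.645 for 90% confidence

Margin of error = z* · σ/√n = 1.645 · 6.4/√218 = 0.71

CI: (117.2 - 0.71, 117.2 + 0.71) = (116.49, 117.91)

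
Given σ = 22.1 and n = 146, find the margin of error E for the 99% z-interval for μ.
Margin of error = 4.71

Margin of error = z* · σ/√n
= 2.576 · 22.1/√146
= 2.576 · 22.1/12.0830
= 4.71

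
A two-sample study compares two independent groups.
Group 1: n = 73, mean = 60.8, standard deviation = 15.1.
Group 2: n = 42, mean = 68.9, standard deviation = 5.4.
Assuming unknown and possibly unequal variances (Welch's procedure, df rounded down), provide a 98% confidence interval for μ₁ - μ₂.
(-12.72, -3.48)

Difference: x̄₁ - x̄₂ = -8.10
SE = √(s₁²/n₁ + s₂²/n₂) = √(15.1²/73 + 5.4²/42) = 1.9539
df = 98.98 → 98 (Welch–Satterthwaite, rounded down)
t* = 2.365

CI: -8.10 ± 2.365 · 1.9539 = -8.10 ± 4.62 = (-12.72, -3.48)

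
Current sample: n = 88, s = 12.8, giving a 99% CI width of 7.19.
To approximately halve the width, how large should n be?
n ≈ 352

CI width ∝ 1/√n
To reduce width by factor 2, need √n to grow by 2 → need 2² = 4 times as many samples.

Current: n = 88, width = 7.19
New: n = 352, width ≈ 3.53

Width reduced by factor of 7.19/3.53 = 2.04.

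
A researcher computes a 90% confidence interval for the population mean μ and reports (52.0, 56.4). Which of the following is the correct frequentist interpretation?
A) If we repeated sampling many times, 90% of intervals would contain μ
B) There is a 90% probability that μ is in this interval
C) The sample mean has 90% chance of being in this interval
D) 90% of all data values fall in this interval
A

A) Correct — this is the frequentist long-run coverage interpretation.
B) Wrong — μ is fixed; the randomness lives in the interval, not in μ.
C) Wrong — x̄ is observed and sits in the interval by construction.
D) Wrong — a CI is about the parameter μ, not individual data values.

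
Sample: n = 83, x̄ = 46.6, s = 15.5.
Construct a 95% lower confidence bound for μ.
μ ≥ 43.77

Lower bound (one-sided):
t* = 1.664 (one-sided for 95%)
Lower bound = x̄ - t* · s/√n = 46.6 - 1.664 · 15.5/√83 = 43.77

We are 95% confident that μ ≥ 43.77.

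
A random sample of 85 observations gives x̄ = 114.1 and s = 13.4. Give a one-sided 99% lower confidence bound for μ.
μ ≥ 110.65

Lower bound (one-sided):
t* = 2.372 (one-sided for 99%)
Lower bound = x̄ - t* · s/√n = 114.1 - 2.372 · 13.4/√85 = 110.65

We are 99% confident that μ ≥ 110.65.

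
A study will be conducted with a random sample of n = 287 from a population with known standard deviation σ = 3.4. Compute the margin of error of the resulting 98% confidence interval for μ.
Margin of error = 0.47

Margin of error = z* · σ/√n
= 2.326 · 3.4/√287
= 2.326 · 3.4/16.9411
= 0.47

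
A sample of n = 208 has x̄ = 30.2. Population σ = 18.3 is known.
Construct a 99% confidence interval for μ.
(26.93, 33.47)

z-interval (σ known):
z* = 2.576 for 99% confidence

Margin of error = z* · σ/√n = 2.576 · 18.3/√208 = 3.27

CI: (30.2 - 3.27, 30.2 + 3.27) = (26.93, 33.47)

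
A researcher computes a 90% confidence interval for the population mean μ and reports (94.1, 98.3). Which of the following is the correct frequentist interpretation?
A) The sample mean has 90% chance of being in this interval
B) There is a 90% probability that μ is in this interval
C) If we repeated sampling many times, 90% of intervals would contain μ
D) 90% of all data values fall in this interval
C

A) Wrong — x̄ is observed and sits in the interval by construction.
B) Wrong — μ is fixed; the randomness lives in the interval, not in μ.
C) Correct — this is the frequentist long-run coverage interpretation.
D) Wrong — a CI is about the parameter μ, not individual data values.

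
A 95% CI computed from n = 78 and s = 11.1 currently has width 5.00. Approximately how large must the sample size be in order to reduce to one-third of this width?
n ≈ 702

CI width ∝ 1/√n
To reduce width by factor 3, need √n to grow by 3 → need 3² = 9 times as many samples.

Current: n = 78, width = 5.00
New: n = 702, width ≈ 1.64

Width reduced by factor of 5.00/1.64 = 3.05.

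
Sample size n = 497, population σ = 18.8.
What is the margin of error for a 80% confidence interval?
Margin of error = 1.08

Margin of error = z* · σ/√n
= 1.282 · 18.8/√497
= 1.282 · 18.8/22.2935
= 1.08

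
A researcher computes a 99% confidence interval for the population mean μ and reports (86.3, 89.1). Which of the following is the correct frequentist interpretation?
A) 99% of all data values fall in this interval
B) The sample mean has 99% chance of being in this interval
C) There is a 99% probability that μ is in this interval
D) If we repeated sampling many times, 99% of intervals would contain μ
D

A) Wrong — a CI is about the parameter μ, not individual data values.
B) Wrong — x̄ is observed and sits in the interval by construction.
C) Wrong — μ is fixed; the randomness lives in the interval, not in μ.
D) Correct — this is the frequentist long-run coverage interpretation.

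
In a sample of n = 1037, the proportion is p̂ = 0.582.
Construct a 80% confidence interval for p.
(0.562, 0.602)

Proportion CI:
SE = √(p̂(1-p̂)/n) = √(0.582 · 0.418 / 1037) = 0.01532

z* = 1.282
Margin = z* · SE = 1.282 · 0.01532 = 0.0196

CI: 0.582 ± 0.0196 = (0.562, 0.602)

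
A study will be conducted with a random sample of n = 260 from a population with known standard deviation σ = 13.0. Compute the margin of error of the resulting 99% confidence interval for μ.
Margin of error = 2.08

Margin of error = z* · σ/√n
= 2.576 · 13.0/√260
= 2.576 · 13.0/16.1245
= 2.08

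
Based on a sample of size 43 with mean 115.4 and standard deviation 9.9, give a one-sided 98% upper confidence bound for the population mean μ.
μ ≤ 118.60

Upper bound (one-sided):
t* = 2.120 (one-sided for 98%)
Upper bound = x̄ + t* · s/√n = 115.4 + 2.120 · 9.9/√43 = 118.60

We are 98% confident that μ ≤ 118.60.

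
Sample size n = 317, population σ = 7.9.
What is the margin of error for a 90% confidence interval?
Margin of error = 0.73

Margin of error = z* · σ/√n
= 1.645 · 7.9/√317
= 1.645 · 7.9/17.8045
= 0.73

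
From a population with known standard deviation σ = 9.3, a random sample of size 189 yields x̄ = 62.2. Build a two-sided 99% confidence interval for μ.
(60.46, 63.94)

z-interval (σ known):
z* = 2.576 for 99% confidence

Margin of error = z* · σ/√n = 2.576 · 9.3/√189 = 1.74

CI: (62.2 - 1.74, 62.2 + 1.74) = (60.46, 63.94)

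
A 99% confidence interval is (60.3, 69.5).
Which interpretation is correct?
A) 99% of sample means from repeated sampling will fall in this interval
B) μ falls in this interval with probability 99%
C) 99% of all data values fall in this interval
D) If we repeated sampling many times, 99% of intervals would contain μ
D

A) Wrong — coverage applies to intervals containing μ, not to future x̄ values.
B) Wrong — μ is fixed; the randomness lives in the interval, not in μ.
C) Wrong — a CI is about the parameter μ, not individual data values.
D) Correct — this is the frequentist long-run coverage interpretation.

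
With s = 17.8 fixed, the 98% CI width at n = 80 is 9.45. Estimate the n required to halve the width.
n ≈ 320

CI width ∝ 1/√n
To reduce width by factor 2, need √n to grow by 2 → need 2² = 4 times as many samples.

Current: n = 80, width = 9.45
New: n = 320, width ≈ 4.65

Width reduced by factor of 9.45/4.65 = 2.03.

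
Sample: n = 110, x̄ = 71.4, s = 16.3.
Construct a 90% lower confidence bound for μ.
μ ≥ 69.40

Lower bound (one-sided):
t* = 1.289 (one-sided for 90%)
Lower bound = x̄ - t* · s/√n = 71.4 - 1.289 · 16.3/√110 = 69.40

We are 90% confident that μ ≥ 69.40.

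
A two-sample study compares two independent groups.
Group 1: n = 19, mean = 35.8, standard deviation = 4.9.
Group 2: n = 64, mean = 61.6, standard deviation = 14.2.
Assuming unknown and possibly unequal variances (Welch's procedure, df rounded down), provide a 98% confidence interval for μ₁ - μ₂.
(-30.79, -20.81)

Difference: x̄₁ - x̄₂ = -25.80
SE = √(s₁²/n₁ + s₂²/n₂) = √(4.9²/19 + 14.2²/64) = 2.1010
df = 79.12 → 79 (Welch–Satterthwaite, rounded down)
t* = 2.374

CI: -25.80 ± 2.374 · 2.1010 = -25.80 ± 4.99 = (-30.79, -20.81)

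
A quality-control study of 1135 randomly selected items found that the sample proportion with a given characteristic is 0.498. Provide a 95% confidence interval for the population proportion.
(0.469, 0.527)

Proportion CI:
SE = √(p̂(1-p̂)/n) = √(0.498 · 0.502 / 1135) = 0.01484

z* = 1.960
Margin = z* · SE = 1.960 · 0.01484 = 0.0291

CI: 0.498 ± 0.0291 = (0.469, 0.527)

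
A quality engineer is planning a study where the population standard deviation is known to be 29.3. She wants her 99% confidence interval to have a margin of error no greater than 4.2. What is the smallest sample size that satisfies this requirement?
n ≥ 323

For margin E ≤ 4.2:
n ≥ (z* · σ / E)²
n ≥ (2.576 · 29.3 / 4.2)²
n ≥ 322.94

Minimum n = 323 (rounding up)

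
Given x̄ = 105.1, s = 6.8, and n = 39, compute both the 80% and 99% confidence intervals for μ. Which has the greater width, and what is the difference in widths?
99% CI is wider by 3.07

df = 38
80% CI: t* = 1.304, (103.68, 106.52), width = 2 · t* · s/√n = 2.84
99% CI: t* = 2.712, (102.15, 108.05), width = 2 · t* · s/√n = 5.91

The 99% CI is wider by 5.91 - 2.84 = 3.07.
Higher confidence requires a wider interval.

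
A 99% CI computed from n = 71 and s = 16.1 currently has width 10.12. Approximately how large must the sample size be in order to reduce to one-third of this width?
n ≈ 639

CI width ∝ 1/√n
To reduce width by factor 3, need √n to grow by 3 → need 3² = 9 times as many samples.

Current: n = 71, width = 10.12
New: n = 639, width ≈ 3.29

Width reduced by factor of 10.12/3.29 = 3.08.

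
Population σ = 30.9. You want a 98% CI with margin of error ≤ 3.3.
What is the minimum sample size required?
n ≥ 475

For margin E ≤ 3.3:
n ≥ (z* · σ / E)²
n ≥ (2.326 · 30.9 / 3.3)²
n ≥ 474.36

Minimum n = 475 (rounding up)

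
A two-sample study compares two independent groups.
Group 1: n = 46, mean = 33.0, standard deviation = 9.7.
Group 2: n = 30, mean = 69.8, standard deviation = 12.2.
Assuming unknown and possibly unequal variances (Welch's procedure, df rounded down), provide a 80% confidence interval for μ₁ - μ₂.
(-40.24, -33.36)

Difference: x̄₁ - x̄₂ = -36.80
SE = √(s₁²/n₁ + s₂²/n₂) = √(9.7²/46 + 12.2²/30) = 2.6470
df = 52.13 → 52 (Welch–Satterthwaite, rounded down)
t* = 1.298

CI: -36.80 ± 1.298 · 2.6470 = -36.80 ± 3.44 = (-40.24, -33.36)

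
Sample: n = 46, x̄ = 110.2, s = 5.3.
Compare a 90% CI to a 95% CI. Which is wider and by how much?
95% CI is wider by 0.53

df = 45
90% CI: t* = 1.679, (108.89, 111.51), width = 2 · t* · s/√n = 2.62
95% CI: t* = 2.014, (108.63, 111.77), width = 2 · t* · s/√n = 3.15

The 95% CI is wider by 3.15 - 2.62 = 0.53.
Higher confidence requires a wider interval.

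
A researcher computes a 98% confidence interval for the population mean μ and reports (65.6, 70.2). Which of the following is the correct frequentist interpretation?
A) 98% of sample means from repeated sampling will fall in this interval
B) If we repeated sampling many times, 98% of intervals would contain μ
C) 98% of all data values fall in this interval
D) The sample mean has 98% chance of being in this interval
B

A) Wrong — coverage applies to intervals containing μ, not to future x̄ values.
B) Correct — this is the frequentist long-run coverage interpretation.
C) Wrong — a CI is about the parameter μ, not individual data values.
D) Wrong — x̄ is observed and sits in the interval by construction.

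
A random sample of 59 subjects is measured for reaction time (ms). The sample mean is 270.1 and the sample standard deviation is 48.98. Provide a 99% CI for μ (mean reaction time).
(253.12, 287.08)

t-interval (σ unknown):
df = n - 1 = 58
t* = 2.663 for 99% confidence

Margin of error = t* · s/√n = 2.663 · 48.98/√59 = 16.98

CI: (253.12, 287.08)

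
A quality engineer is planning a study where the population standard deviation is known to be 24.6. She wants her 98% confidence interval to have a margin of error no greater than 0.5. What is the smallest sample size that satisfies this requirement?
n ≥ 13097

For margin E ≤ 0.5:
n ≥ (z* · σ / E)²
n ≥ (2.326 · 24.6 / 0.5)²
n ≥ 13096.33

Minimum n = 13097 (rounding up)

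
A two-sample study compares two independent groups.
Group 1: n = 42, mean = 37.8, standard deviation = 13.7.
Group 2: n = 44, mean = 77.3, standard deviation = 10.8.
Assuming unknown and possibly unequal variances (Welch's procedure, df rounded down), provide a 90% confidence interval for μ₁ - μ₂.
(-43.94, -35.06)

Difference: x̄₁ - x̄₂ = -39.50
SE = √(s₁²/n₁ + s₂²/n₂) = √(13.7²/42 + 10.8²/44) = 2.6683
df = 77.92 → 77 (Welch–Satterthwaite, rounded down)
t* = 1.665

CI: -39.50 ± 1.665 · 2.6683 = -39.50 ± 4.44 = (-43.94, -35.06)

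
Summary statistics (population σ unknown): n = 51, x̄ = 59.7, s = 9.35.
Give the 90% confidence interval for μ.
(57.51, 61.89)

t-interval (σ unknown):
df = n - 1 = 50
t* = 1.676 for 90% confidence

Margin of error = t* · s/√n = 1.676 · 9.35/√51 = 2.19

CI: (57.51, 61.89)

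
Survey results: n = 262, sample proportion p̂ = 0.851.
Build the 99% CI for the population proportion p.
(0.794, 0.908)

Proportion CI:
SE = √(p̂(1-p̂)/n) = √(0.851 · 0.149 / 262) = 0.02200

z* = 2.576
Margin = z* · SE = 2.576 · 0.02200 = 0.0567

CI: 0.851 ± 0.0567 = (0.794, 0.908)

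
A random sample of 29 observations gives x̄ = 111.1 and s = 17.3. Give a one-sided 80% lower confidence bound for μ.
μ ≥ 108.35

Lower bound (one-sided):
t* = 0.855 (one-sided for 80%)
Lower bound = x̄ - t* · s/√n = 111.1 - 0.855 · 17.3/√29 = 108.35

We are 80% confident that μ ≥ 108.35.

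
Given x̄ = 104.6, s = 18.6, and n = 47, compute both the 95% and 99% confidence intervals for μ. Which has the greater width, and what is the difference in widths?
99% CI is wider by 3.66

df = 46
95% CI: t* = 2.013, (99.14, 110.06), width = 2 · t* · s/√n = 10.92
99% CI: t* = 2.687, (97.31, 111.89), width = 2 · t* · s/√n = 14.58

The 99% CI is wider by 14.58 - 10.92 = 3.66.
Higher confidence requires a wider interval.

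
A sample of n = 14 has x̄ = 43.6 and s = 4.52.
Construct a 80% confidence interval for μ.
(41.97, 45.23)

t-interval (σ unknown):
df = n - 1 = 13
t* = 1.350 for 80% confidence

Margin of error = t* · s/√n = 1.350 · 4.52/√14 = 1.63

CI: (41.97, 45.23)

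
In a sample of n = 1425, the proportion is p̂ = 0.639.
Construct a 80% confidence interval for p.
(0.623, 0.655)

Proportion CI:
SE = √(p̂(1-p̂)/n) = √(0.639 · 0.361 / 1425) = 0.01272

z* = 1.282
Margin = z* · SE = 1.282 · 0.01272 = 0.0163

CI: 0.639 ± 0.0163 = (0.623, 0.655)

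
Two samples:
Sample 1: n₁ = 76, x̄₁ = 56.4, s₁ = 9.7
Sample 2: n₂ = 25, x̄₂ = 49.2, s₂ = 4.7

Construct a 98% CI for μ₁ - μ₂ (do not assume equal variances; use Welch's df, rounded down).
(3.74, 10.66)

Difference: x̄₁ - x̄₂ = 7.20
SE = √(s₁²/n₁ + s₂²/n₂) = √(9.7²/76 + 4.7²/25) = 1.4566
df = 84.98 → 84 (Welch–Satterthwaite, rounded down)
t* = 2.372

CI: 7.20 ± 2.372 · 1.4566 = 7.20 ± 3.46 = (3.74, 10.66)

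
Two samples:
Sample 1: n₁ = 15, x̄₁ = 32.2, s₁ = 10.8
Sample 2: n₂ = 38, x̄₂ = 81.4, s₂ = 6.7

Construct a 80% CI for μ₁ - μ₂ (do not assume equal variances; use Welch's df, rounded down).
(-53.18, -45.22)

Difference: x̄₁ - x̄₂ = -49.20
SE = √(s₁²/n₁ + s₂²/n₂) = √(10.8²/15 + 6.7²/38) = 2.9929
df = 18.42 → 18 (Welch–Satterthwaite, rounded down)
t* = 1.330

CI: -49.20 ± 1.330 · 2.9929 = -49.20 ± 3.98 = (-53.18, -45.22)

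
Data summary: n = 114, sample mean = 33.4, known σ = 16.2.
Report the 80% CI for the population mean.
(31.45, 35.35)

z-interval (σ known):
z* = 1.282 for 80% confidence

Margin of error = z* · σ/√n = 1.282 · 16.2/√114 = 1.95

CI: (33.4 - 1.95, 33.4 + 1.95) = (31.45, 35.35)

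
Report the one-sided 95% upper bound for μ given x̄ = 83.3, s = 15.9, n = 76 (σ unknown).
μ ≤ 86.34

Upper bound (one-sided):
t* = 1.665 (one-sided for 95%)
Upper bound = x̄ + t* · s/√n = 83.3 + 1.665 · 15.9/√76 = 86.34

We are 95% confident that μ ≤ 86.34.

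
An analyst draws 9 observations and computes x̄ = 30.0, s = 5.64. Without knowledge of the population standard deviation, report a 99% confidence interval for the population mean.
(23.69, 36.31)

t-interval (σ unknown):
df = n - 1 = 8
t* = 3.355 for 99% confidence

Margin of error = t* · s/√n = 3.355 · 5.64/√9 = 6.31

CI: (23.69, 36.31)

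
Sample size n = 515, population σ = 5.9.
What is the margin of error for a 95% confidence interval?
Margin of error = 0.51

Margin of error = z* · σ/√n
= 1.960 · 5.9/√515
= 1.960 · 5.9/22.6936
= 0.51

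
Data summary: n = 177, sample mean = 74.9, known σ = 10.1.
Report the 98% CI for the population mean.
(73.13, 76.67)

z-interval (σ known):
z* = 2.326 for 98% confidence

Margin of error = z* · σ/√n = 2.326 · 10.1/√177 = 1.77

CI: (74.9 - 1.77, 74.9 + 1.77) = (73.13, 76.67)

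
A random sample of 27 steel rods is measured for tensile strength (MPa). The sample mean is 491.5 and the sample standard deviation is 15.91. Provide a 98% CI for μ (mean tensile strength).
(483.91, 499.09)

t-interval (σ unknown):
df = n - 1 = 26
t* = 2.479 for 98% confidence

Margin of error = t* · s/√n = 2.479 · 15.91/√27 = 7.59

CI: (483.91, 499.09)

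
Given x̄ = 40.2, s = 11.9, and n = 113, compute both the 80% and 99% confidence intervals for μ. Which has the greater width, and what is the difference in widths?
99% CI is wider by 2.98

df = 112
80% CI: t* = 1.289, (38.76, 41.64), width = 2 · t* · s/√n = 2.89
99% CI: t* = 2.620, (37.27, 43.13), width = 2 · t* · s/√n = 5.87

The 99% CI is wider by 5.87 - 2.89 = 2.98.
Higher confidence requires a wider interval.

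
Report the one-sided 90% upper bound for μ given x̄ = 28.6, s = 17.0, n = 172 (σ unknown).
μ ≤ 30.27

Upper bound (one-sided):
t* = 1.287 (one-sided for 90%)
Upper bound = x̄ + t* · s/√n = 28.6 + 1.287 · 17.0/√172 = 30.27

We are 90% confident that μ ≤ 30.27.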